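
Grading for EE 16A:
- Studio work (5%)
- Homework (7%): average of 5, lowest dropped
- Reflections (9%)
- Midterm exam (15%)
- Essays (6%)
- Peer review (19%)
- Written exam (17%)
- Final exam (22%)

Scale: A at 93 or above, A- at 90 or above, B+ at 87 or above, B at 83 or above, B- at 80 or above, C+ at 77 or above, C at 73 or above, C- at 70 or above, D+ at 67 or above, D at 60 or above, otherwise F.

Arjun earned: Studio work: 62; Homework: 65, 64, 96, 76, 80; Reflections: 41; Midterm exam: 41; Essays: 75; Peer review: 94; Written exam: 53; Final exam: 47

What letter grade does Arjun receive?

Homework: drop 64 → average of remaining 4 = 317/4 = 79.25
Weighted total:
  Studio work 62 × 0.05 = 3.1
  Homework 79.25 × 0.07 = 5.5475
  Reflections 41 × 0.09 = 3.69
  Midterm exam 41 × 0.15 = 6.15
  Essays 75 × 0.06 = 4.5
  Peer review 94 × 0.19 = 17.86
  Written exam 53 × 0.17 = 9.01
  Final exam 47 × 0.22 = 10.34
Sum = 60.1975
60.1975 is ≥ 60 and < 67 → D

D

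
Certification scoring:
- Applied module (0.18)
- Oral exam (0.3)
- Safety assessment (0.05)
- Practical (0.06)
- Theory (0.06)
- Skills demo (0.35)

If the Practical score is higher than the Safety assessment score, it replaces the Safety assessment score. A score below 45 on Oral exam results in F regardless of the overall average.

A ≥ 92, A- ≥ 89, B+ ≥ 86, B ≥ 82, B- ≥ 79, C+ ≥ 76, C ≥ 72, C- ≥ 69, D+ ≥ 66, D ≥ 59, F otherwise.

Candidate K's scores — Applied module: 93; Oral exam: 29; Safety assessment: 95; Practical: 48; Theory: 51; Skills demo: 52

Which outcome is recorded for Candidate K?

Practical (48) ≤ Safety assessment (95), so Safety assessment stays at 95.
Oral exam score 29 < 45: minimum not met.
Weighted total:
  Applied module 93 × 0.18 = 16.74
  Oral exam 29 × 0.3 = 8.7
  Safety assessment 95 × 0.05 = 4.75
  Practical 48 × 0.06 = 2.88
  Theory 51 × 0.06 = 3.06
  Skills demo 52 × 0.35 = 18.2
Sum = 54.33
Because the Oral exam minimum was not met, the result is F.

F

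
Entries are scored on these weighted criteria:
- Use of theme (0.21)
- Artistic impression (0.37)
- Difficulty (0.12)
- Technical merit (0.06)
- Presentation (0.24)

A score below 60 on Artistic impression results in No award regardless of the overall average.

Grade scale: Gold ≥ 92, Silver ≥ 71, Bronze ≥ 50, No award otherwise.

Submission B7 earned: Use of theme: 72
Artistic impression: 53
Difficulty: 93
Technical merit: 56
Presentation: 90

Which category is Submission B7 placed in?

No award

Artistic impression score 53 < 60: minimum not met.
Weighted total:
  Use of theme 72 × 0.21 = 15.12
  Artistic impression 53 × 0.37 = 19.61
  Difficulty 93 × 0.12 = 11.16
  Technical merit 56 × 0.06 = 3.36
  Presentation 90 × 0.24 = 21.6
Sum = 70.85
Because the Artistic impression minimum was not met, the result is No award.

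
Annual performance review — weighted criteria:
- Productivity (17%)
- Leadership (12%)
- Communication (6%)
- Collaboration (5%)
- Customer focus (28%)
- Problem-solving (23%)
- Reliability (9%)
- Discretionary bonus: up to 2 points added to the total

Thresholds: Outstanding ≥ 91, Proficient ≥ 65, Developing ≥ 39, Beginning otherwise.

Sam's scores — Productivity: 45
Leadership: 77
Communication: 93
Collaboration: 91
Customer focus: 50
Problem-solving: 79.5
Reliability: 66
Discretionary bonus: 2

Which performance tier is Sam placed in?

Proficient

Weighted total:
  Productivity 45 × 0.17 = 7.65
  Leadership 77 × 0.12 = 9.24
  Communication 93 × 0.06 = 5.58
  Collaboration 91 × 0.05 = 4.55
  Customer focus 50 × 0.28 = 14
  Problem-solving 79.5 × 0.23 = 18.285
  Reliability 66 × 0.09 = 5.94
Sum = 65.245
Discretionary bonus: 65.245 + 2 = 67.245
67.245 is ≥ 65 and < 91 → Proficient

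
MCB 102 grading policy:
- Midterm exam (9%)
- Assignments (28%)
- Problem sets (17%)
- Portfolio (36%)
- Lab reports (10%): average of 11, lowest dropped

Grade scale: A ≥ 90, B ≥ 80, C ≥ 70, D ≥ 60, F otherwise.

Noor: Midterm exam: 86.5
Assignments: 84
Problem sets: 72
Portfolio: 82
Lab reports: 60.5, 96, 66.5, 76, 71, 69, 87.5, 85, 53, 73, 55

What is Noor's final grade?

Lab reports: drop 53 → average of remaining 10 = 739.5/10 = 73.95
Weighted total:
  Midterm exam 86.5 × 0.09 = 7.785
  Assignments 84 × 0.28 = 23.52
  Problem sets 72 × 0.17 = 12.24
  Portfolio 82 × 0.36 = 29.52
  Lab reports 73.95 × 0.1 = 7.395
Sum = 80.46
80.46 is ≥ 80 and < 90 → B

B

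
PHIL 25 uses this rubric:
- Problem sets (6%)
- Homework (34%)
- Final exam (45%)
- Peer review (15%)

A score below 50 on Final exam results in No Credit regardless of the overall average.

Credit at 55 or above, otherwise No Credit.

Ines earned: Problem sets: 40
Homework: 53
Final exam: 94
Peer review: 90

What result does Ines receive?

Final exam score 94 ≥ 50: minimum met.
Weighted total:
  Problem sets 40 × 0.06 = 2.4
  Homework 53 × 0.34 = 18.02
  Final exam 94 × 0.45 = 42.3
  Peer review 90 × 0.15 = 13.5
Sum = 76.22
76.22 ≥ 55 → Credit

Credit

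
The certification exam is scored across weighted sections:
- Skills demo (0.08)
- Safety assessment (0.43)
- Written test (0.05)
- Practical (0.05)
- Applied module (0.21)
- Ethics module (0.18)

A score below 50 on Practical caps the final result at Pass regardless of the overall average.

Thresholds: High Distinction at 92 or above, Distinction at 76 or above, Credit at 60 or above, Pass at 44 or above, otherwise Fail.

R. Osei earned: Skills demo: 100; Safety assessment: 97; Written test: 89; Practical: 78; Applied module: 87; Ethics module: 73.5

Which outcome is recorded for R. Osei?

Practical score 78 ≥ 50: minimum met.
Weighted total:
  Skills demo 100 × 0.08 = 8
  Safety assessment 97 × 0.43 = 41.71
  Written test 89 × 0.05 = 4.45
  Practical 78 × 0.05 = 3.9
  Applied module 87 × 0.21 = 18.27
  Ethics module 73.5 × 0.18 = 13.23
Sum = 89.56
89.56 is ≥ 76 and < 92 → Distinction

Distinction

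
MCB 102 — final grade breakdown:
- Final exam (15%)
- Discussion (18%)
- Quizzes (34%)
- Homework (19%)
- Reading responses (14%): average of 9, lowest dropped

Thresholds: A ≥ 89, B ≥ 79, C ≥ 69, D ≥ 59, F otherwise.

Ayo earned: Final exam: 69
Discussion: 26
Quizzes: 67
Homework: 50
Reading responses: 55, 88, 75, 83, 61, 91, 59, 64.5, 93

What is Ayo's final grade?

Reading responses: drop 55 → average of remaining 8 = 614.5/8 = 76.8125
Weighted total:
  Final exam 69 × 0.15 = 10.35
  Discussion 26 × 0.18 = 4.68
  Quizzes 67 × 0.34 = 22.78
  Homework 50 × 0.19 = 9.5
  Reading responses 76.8125 × 0.14 = 10.75375
Sum = 58.06375
58.06375 < 59 → F

F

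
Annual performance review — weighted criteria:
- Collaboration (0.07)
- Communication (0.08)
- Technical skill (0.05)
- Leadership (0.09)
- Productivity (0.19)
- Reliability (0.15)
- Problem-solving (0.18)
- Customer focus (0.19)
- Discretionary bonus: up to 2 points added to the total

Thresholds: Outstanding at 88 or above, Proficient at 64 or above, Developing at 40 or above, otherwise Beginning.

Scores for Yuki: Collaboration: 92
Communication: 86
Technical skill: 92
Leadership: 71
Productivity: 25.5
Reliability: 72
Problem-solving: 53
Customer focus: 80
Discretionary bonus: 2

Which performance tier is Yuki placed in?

Weighted total:
  Collaboration 92 × 0.07 = 6.44
  Communication 86 × 0.08 = 6.88
  Technical skill 92 × 0.05 = 4.6
  Leadership 71 × 0.09 = 6.39
  Productivity 25.5 × 0.19 = 4.845
  Reliability 72 × 0.15 = 10.8
  Problem-solving 53 × 0.18 = 9.54
  Customer focus 80 × 0.19 = 15.2
Sum = 64.695
Discretionary bonus: 64.695 + 2 = 66.695
66.695 is ≥ 64 and < 88 → Proficient

Proficient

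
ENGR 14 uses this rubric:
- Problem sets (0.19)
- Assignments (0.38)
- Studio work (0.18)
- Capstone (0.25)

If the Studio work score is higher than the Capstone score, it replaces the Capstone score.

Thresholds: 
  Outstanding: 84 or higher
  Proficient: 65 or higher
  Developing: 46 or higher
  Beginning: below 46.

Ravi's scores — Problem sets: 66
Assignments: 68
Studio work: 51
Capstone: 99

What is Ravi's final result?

Studio work (51) ≤ Capstone (99), so Capstone stays at 99.
Weighted total:
  Problem sets 66 × 0.19 = 12.54
  Assignments 68 × 0.38 = 25.84
  Studio work 51 × 0.18 = 9.18
  Capstone 99 × 0.25 = 24.75
Sum = 72.31
72.31 is ≥ 65 and < 84 → Proficient

Proficient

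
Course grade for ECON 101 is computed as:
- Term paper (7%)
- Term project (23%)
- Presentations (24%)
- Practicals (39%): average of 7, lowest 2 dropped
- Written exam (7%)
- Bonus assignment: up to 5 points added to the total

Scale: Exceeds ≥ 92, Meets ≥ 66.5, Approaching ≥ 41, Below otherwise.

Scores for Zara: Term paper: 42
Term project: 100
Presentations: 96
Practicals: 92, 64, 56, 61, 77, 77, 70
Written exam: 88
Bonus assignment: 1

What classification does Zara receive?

Meets

Practicals: drop 56, 61 → average of remaining 5 = 380/5 = 76
Weighted total:
  Term paper 42 × 0.07 = 2.94
  Term project 100 × 0.23 = 23
  Presentations 96 × 0.24 = 23.04
  Practicals 76 × 0.39 = 29.64
  Written exam 88 × 0.07 = 6.16
Sum = 84.78
Bonus assignment: 84.78 + 1 = 85.78
85.78 is ≥ 66.5 and < 92 → Meets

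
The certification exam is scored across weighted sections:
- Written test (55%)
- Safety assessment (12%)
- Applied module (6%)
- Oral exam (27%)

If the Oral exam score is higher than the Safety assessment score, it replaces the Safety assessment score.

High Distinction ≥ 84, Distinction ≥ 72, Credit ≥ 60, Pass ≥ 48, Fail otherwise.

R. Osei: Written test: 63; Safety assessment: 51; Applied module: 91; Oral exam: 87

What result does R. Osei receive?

Oral exam (87) > Safety assessment (51), so Safety assessment counts as 87.
Weighted total:
  Written test 63 × 0.55 = 34.65
  Safety assessment 87 × 0.12 = 10.44
  Applied module 91 × 0.06 = 5.46
  Oral exam 87 × 0.27 = 23.49
Sum = 74.04
74.04 is ≥ 72 and < 84 → Distinction

Distinction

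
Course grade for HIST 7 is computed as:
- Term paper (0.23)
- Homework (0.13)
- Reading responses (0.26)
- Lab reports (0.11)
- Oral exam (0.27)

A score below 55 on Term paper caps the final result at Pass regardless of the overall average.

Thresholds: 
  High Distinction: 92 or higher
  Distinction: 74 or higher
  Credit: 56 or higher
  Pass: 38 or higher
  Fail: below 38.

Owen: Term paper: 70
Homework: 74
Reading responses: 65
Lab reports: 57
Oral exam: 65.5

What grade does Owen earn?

Credit

Term paper score 70 ≥ 55: minimum met.
Weighted total:
  Term paper 70 × 0.23 = 16.1
  Homework 74 × 0.13 = 9.62
  Reading responses 65 × 0.26 = 16.9
  Lab reports 57 × 0.11 = 6.27
  Oral exam 65.5 × 0.27 = 17.685
Sum = 66.575
66.575 is ≥ 56 and < 74 → Credit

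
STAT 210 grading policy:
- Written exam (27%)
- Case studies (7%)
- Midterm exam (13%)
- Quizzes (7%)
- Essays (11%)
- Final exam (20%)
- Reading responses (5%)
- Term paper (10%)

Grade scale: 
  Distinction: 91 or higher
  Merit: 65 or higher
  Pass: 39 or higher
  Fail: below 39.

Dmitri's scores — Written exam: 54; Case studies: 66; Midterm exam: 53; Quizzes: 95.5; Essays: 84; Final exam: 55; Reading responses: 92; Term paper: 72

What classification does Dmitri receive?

Pass

Weighted total:
  Written exam 54 × 0.27 = 14.58
  Case studies 66 × 0.07 = 4.62
  Midterm exam 53 × 0.13 = 6.89
  Quizzes 95.5 × 0.07 = 6.685
  Essays 84 × 0.11 = 9.24
  Final exam 55 × 0.2 = 11
  Reading responses 92 × 0.05 = 4.6
  Term paper 72 × 0.1 = 7.2
Sum = 64.815
64.815 is ≥ 39 and < 65 → Pass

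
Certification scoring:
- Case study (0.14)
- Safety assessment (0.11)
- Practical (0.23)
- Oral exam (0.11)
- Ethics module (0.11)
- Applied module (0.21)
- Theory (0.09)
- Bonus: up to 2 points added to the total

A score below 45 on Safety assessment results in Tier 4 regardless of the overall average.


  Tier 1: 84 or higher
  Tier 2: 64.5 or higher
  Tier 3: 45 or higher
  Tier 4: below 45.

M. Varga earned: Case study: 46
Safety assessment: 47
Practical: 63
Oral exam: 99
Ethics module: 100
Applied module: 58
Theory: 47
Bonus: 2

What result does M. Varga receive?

Safety assessment score 47 ≥ 45: minimum met.
Weighted total:
  Case study 46 × 0.14 = 6.44
  Safety assessment 47 × 0.11 = 5.17
  Practical 63 × 0.23 = 14.49
  Oral exam 99 × 0.11 = 10.89
  Ethics module 100 × 0.11 = 11
  Applied module 58 × 0.21 = 12.18
  Theory 47 × 0.09 = 4.23
Sum = 64.4
Bonus: 64.4 + 2 = 66.4
66.4 is ≥ 64.5 and < 84 → Tier 2

Tier 2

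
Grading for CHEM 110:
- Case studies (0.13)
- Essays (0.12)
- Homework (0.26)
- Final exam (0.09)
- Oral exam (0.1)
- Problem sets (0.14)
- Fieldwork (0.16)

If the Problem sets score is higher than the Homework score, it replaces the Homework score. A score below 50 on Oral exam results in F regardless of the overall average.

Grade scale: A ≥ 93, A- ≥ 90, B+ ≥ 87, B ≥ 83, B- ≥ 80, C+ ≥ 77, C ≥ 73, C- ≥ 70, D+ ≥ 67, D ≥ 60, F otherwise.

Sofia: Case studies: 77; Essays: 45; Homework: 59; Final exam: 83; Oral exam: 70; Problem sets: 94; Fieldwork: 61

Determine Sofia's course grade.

C+

Problem sets (94) > Homework (59), so Homework counts as 94.
Oral exam score 70 ≥ 50: minimum met.
Weighted total:
  Case studies 77 × 0.13 = 10.01
  Essays 45 × 0.12 = 5.4
  Homework 94 × 0.26 = 24.44
  Final exam 83 × 0.09 = 7.47
  Oral exam 70 × 0.1 = 7
  Problem sets 94 × 0.14 = 13.16
  Fieldwork 61 × 0.16 = 9.76
Sum = 77.24
77.24 is ≥ 77 and < 80 → C+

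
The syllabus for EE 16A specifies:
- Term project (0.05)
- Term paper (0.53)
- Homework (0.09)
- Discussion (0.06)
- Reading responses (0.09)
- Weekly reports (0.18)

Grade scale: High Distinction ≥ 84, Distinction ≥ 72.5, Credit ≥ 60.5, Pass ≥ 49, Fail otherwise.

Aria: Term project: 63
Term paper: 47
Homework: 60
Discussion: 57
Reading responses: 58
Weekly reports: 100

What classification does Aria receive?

Pass

Weighted total:
  Term project 63 × 0.05 = 3.15
  Term paper 47 × 0.53 = 24.91
  Homework 60 × 0.09 = 5.4
  Discussion 57 × 0.06 = 3.42
  Reading responses 58 × 0.09 = 5.22
  Weekly reports 100 × 0.18 = 18
Sum = 60.1
60.1 is ≥ 49 and < 60.5 → Pass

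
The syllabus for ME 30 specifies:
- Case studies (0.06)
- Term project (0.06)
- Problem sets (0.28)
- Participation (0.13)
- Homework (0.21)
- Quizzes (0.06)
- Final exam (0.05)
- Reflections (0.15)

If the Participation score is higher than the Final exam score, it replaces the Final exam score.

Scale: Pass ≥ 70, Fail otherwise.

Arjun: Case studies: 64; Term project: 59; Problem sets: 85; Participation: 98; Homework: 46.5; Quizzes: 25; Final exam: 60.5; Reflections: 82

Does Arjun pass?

Participation (98) > Final exam (60.5), so Final exam counts as 98.
Weighted total:
  Case studies 64 × 0.06 = 3.84
  Term project 59 × 0.06 = 3.54
  Problem sets 85 × 0.28 = 23.8
  Participation 98 × 0.13 = 12.74
  Homework 46.5 × 0.21 = 9.765
  Quizzes 25 × 0.06 = 1.5
  Final exam 98 × 0.05 = 4.9
  Reflections 82 × 0.15 = 12.3
Sum = 72.385
72.385 ≥ 70 → Pass

Pass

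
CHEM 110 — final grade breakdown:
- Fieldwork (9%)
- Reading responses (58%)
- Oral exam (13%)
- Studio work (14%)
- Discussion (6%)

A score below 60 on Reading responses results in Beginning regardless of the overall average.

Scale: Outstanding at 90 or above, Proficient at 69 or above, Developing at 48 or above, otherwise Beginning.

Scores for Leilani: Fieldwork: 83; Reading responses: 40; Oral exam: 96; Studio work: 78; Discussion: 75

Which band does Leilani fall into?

Reading responses score 40 < 60: minimum not met.
Weighted total:
  Fieldwork 83 × 0.09 = 7.47
  Reading responses 40 × 0.58 = 23.2
  Oral exam 96 × 0.13 = 12.48
  Studio work 78 × 0.14 = 10.92
  Discussion 75 × 0.06 = 4.5
Sum = 58.57
Because the Reading responses minimum was not met, the result is Beginning.

Beginning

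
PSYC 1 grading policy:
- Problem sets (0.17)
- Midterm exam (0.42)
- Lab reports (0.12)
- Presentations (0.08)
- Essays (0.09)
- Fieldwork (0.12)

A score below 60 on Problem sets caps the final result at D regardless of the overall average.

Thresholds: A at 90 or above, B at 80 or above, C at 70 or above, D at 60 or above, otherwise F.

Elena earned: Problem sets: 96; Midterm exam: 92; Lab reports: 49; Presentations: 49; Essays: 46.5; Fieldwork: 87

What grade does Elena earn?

Problem sets score 96 ≥ 60: minimum met.
Weighted total:
  Problem sets 96 × 0.17 = 16.32
  Midterm exam 92 × 0.42 = 38.64
  Lab reports 49 × 0.12 = 5.88
  Presentations 49 × 0.08 = 3.92
  Essays 46.5 × 0.09 = 4.185
  Fieldwork 87 × 0.12 = 10.44
Sum = 79.385
79.385 is ≥ 70 and < 80 → C

C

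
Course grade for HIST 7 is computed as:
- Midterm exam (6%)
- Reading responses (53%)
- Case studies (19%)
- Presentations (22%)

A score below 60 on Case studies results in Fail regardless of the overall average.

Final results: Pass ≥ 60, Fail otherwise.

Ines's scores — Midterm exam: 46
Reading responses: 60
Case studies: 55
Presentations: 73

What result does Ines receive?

Case studies score 55 < 60: minimum not met.
Weighted total:
  Midterm exam 46 × 0.06 = 2.76
  Reading responses 60 × 0.53 = 31.8
  Case studies 55 × 0.19 = 10.45
  Presentations 73 × 0.22 = 16.06
Sum = 61.07
Because the Case studies minimum was not met, the result is Fail.

Fail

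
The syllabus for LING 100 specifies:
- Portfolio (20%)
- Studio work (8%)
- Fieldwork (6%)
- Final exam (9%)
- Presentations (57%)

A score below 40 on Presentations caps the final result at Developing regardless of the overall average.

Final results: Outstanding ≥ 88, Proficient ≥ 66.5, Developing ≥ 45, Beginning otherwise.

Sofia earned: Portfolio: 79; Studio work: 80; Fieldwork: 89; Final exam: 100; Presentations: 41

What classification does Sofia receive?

Presentations score 41 ≥ 40: minimum met.
Weighted total:
  Portfolio 79 × 0.2 = 15.8
  Studio work 80 × 0.08 = 6.4
  Fieldwork 89 × 0.06 = 5.34
  Final exam 100 × 0.09 = 9
  Presentations 41 × 0.57 = 23.37
Sum = 59.91
59.91 is ≥ 45 and < 66.5 → Developing

Developing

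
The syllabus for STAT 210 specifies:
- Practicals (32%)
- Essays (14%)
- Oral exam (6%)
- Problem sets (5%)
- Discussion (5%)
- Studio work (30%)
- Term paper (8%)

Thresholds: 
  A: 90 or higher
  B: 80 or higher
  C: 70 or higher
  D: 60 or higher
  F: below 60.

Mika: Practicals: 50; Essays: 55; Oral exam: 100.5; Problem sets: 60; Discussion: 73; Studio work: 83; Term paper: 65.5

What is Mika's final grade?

Weighted total:
  Practicals 50 × 0.32 = 16
  Essays 55 × 0.14 = 7.7
  Oral exam 100.5 × 0.06 = 6.03
  Problem sets 60 × 0.05 = 3
  Discussion 73 × 0.05 = 3.65
  Studio work 83 × 0.3 = 24.9
  Term paper 65.5 × 0.08 = 5.24
Sum = 66.52
66.52 is ≥ 60 and < 70 → D

D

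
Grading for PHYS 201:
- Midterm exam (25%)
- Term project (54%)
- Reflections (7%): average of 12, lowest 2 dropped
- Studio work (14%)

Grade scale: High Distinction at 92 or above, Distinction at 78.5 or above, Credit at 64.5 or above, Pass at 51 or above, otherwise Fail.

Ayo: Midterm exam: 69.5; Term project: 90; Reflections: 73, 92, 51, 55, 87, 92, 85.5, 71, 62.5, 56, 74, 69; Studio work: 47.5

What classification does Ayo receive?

Credit

Reflections: drop 51, 55 → average of remaining 10 = 762/10 = 76.2
Weighted total:
  Midterm exam 69.5 × 0.25 = 17.375
  Term project 90 × 0.54 = 48.6
  Reflections 76.2 × 0.07 = 5.334
  Studio work 47.5 × 0.14 = 6.65
Sum = 77.959
77.959 is ≥ 64.5 and < 78.5 → Credit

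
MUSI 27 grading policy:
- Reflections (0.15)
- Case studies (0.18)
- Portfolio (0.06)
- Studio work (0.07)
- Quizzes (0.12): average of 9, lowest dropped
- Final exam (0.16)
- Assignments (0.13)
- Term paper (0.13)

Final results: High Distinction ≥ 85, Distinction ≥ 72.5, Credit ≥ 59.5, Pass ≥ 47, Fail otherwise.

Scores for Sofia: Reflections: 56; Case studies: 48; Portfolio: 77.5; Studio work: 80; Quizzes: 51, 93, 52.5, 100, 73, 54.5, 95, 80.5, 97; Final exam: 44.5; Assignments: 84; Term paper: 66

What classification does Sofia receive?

Quizzes: drop 51 → average of remaining 8 = 645.5/8 = 80.6875
Weighted total:
  Reflections 56 × 0.15 = 8.4
  Case studies 48 × 0.18 = 8.64
  Portfolio 77.5 × 0.06 = 4.65
  Studio work 80 × 0.07 = 5.6
  Quizzes 80.6875 × 0.12 = 9.6825
  Final exam 44.5 × 0.16 = 7.12
  Assignments 84 × 0.13 = 10.92
  Term paper 66 × 0.13 = 8.58
Sum = 63.5925
63.5925 is ≥ 59.5 and < 72.5 → Credit

Credit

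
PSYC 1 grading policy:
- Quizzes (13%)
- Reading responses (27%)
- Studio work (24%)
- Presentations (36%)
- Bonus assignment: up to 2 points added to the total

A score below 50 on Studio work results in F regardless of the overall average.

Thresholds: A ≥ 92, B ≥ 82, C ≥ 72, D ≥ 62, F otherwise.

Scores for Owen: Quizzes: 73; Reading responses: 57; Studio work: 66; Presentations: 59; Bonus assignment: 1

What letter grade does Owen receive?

Studio work score 66 ≥ 50: minimum met.
Weighted total:
  Quizzes 73 × 0.13 = 9.49
  Reading responses 57 × 0.27 = 15.39
  Studio work 66 × 0.24 = 15.84
  Presentations 59 × 0.36 = 21.24
Sum = 61.96
Bonus assignment: 61.96 + 1 = 62.96
62.96 is ≥ 62 and < 72 → D

D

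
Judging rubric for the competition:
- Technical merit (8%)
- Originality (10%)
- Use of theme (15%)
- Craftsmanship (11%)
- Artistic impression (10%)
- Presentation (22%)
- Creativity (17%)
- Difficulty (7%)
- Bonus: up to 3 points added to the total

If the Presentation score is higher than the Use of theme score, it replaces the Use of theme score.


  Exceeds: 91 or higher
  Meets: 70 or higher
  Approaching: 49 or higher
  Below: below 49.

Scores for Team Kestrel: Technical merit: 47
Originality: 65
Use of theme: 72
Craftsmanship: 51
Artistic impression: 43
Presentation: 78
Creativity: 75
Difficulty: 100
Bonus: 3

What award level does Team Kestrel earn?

Meets

Presentation (78) > Use of theme (72), so Use of theme counts as 78.
Weighted total:
  Technical merit 47 × 0.08 = 3.76
  Originality 65 × 0.1 = 6.5
  Use of theme 78 × 0.15 = 11.7
  Craftsmanship 51 × 0.11 = 5.61
  Artistic impression 43 × 0.1 = 4.3
  Presentation 78 × 0.22 = 17.16
  Creativity 75 × 0.17 = 12.75
  Difficulty 100 × 0.07 = 7
Sum = 68.78
Bonus: 68.78 + 3 = 71.78
71.78 is ≥ 70 and < 91 → Meets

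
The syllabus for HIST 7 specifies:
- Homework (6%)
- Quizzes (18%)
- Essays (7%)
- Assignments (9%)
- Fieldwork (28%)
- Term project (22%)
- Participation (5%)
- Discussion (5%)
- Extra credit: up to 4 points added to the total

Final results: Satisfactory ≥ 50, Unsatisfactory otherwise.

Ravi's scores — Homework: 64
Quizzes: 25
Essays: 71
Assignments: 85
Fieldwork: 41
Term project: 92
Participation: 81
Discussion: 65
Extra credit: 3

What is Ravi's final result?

Satisfactory

Weighted total:
  Homework 64 × 0.06 = 3.84
  Quizzes 25 × 0.18 = 4.5
  Essays 71 × 0.07 = 4.97
  Assignments 85 × 0.09 = 7.65
  Fieldwork 41 × 0.28 = 11.48
  Term project 92 × 0.22 = 20.24
  Participation 81 × 0.05 = 4.05
  Discussion 65 × 0.05 = 3.25
Sum = 59.98
Extra credit: 59.98 + 3 = 62.98
62.98 ≥ 50 → Satisfactory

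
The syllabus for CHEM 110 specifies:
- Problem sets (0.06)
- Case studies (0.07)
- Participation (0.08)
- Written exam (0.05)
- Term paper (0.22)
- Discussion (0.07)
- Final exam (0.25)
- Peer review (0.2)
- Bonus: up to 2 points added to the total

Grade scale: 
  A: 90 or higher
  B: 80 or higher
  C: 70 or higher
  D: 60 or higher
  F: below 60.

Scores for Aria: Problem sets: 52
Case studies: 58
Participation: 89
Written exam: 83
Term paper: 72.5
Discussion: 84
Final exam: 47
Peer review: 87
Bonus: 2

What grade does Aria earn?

C

Weighted total:
  Problem sets 52 × 0.06 = 3.12
  Case studies 58 × 0.07 = 4.06
  Participation 89 × 0.08 = 7.12
  Written exam 83 × 0.05 = 4.15
  Term paper 72.5 × 0.22 = 15.95
  Discussion 84 × 0.07 = 5.88
  Final exam 47 × 0.25 = 11.75
  Peer review 87 × 0.2 = 17.4
Sum = 69.43
Bonus: 69.43 + 2 = 71.43
71.43 is ≥ 70 and < 80 → C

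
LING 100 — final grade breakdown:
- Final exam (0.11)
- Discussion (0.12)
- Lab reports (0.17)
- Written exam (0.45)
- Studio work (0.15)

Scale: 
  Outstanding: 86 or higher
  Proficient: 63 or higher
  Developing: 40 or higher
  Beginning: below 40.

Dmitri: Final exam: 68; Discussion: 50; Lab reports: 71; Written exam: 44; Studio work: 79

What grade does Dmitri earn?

Weighted total:
  Final exam 68 × 0.11 = 7.48
  Discussion 50 × 0.12 = 6
  Lab reports 71 × 0.17 = 12.07
  Written exam 44 × 0.45 = 19.8
  Studio work 79 × 0.15 = 11.85
Sum = 57.2
57.2 is ≥ 40 and < 63 → Developing

Developing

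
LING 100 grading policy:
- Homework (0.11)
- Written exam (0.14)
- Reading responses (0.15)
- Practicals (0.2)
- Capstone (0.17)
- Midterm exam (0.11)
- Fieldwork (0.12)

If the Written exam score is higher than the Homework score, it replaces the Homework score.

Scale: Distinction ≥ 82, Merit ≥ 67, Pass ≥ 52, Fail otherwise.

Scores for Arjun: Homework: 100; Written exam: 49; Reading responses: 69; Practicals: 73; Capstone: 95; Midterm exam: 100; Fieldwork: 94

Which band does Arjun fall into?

Written exam (49) ≤ Homework (100), so Homework stays at 100.
Weighted total:
  Homework 100 × 0.11 = 11
  Written exam 49 × 0.14 = 6.86
  Reading responses 69 × 0.15 = 10.35
  Practicals 73 × 0.2 = 14.6
  Capstone 95 × 0.17 = 16.15
  Midterm exam 100 × 0.11 = 11
  Fieldwork 94 × 0.12 = 11.28
Sum = 81.24
81.24 is ≥ 67 and < 82 → Merit

Merit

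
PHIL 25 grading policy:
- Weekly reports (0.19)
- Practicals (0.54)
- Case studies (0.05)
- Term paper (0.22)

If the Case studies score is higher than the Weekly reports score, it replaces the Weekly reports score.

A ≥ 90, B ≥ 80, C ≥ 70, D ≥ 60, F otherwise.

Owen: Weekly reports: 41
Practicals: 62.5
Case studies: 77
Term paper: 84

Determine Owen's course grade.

C

Case studies (77) > Weekly reports (41), so Weekly reports counts as 77.
Weighted total:
  Weekly reports 77 × 0.19 = 14.63
  Practicals 62.5 × 0.54 = 33.75
  Case studies 77 × 0.05 = 3.85
  Term paper 84 × 0.22 = 18.48
Sum = 70.71
70.71 is ≥ 70 and < 80 → C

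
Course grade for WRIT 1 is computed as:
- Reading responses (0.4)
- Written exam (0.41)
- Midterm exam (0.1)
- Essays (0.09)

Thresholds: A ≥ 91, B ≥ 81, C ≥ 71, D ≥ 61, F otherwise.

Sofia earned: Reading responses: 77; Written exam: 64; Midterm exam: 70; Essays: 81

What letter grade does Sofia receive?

Weighted total:
  Reading responses 77 × 0.4 = 30.8
  Written exam 64 × 0.41 = 26.24
  Midterm exam 70 × 0.1 = 7
  Essays 81 × 0.09 = 7.29
Sum = 71.33
71.33 is ≥ 71 and < 81 → C

C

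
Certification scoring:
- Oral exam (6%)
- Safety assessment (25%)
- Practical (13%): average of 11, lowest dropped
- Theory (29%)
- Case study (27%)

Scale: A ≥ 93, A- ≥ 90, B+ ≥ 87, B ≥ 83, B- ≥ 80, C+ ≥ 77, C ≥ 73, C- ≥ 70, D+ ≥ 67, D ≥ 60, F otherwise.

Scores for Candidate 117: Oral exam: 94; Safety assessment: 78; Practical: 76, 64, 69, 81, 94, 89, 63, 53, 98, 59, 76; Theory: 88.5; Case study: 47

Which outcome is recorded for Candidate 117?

C

Practical: drop 53 → average of remaining 10 = 769/10 = 76.9
Weighted total:
  Oral exam 94 × 0.06 = 5.64
  Safety assessment 78 × 0.25 = 19.5
  Practical 76.9 × 0.13 = 9.997
  Theory 88.5 × 0.29 = 25.665
  Case study 47 × 0.27 = 12.69
Sum = 73.492
73.492 is ≥ 73 and < 77 → C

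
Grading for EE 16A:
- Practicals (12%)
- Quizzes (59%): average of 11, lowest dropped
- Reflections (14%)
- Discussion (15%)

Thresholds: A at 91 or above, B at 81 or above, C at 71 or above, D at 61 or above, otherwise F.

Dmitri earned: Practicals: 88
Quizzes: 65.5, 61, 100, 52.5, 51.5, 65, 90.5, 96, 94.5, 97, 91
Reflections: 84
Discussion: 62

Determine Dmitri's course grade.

Quizzes: drop 51.5 → average of remaining 10 = 813/10 = 81.3
Weighted total:
  Practicals 88 × 0.12 = 10.56
  Quizzes 81.3 × 0.59 = 47.967
  Reflections 84 × 0.14 = 11.76
  Discussion 62 × 0.15 = 9.3
Sum = 79.587
79.587 is ≥ 71 and < 81 → C

C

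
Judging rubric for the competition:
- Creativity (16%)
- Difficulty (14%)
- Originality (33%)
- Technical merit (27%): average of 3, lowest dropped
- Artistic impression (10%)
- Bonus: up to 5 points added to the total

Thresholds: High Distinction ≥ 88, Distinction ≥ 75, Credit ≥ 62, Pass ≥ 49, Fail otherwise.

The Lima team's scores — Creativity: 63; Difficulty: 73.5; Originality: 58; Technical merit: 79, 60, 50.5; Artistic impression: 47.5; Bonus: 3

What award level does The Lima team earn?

Credit

Technical merit: drop 50.5 → average of remaining 2 = 139/2 = 69.5
Weighted total:
  Creativity 63 × 0.16 = 10.08
  Difficulty 73.5 × 0.14 = 10.29
  Originality 58 × 0.33 = 19.14
  Technical merit 69.5 × 0.27 = 18.765
  Artistic impression 47.5 × 0.1 = 4.75
Sum = 63.025
Bonus: 63.025 + 3 = 66.025
66.025 is ≥ 62 and < 75 → Credit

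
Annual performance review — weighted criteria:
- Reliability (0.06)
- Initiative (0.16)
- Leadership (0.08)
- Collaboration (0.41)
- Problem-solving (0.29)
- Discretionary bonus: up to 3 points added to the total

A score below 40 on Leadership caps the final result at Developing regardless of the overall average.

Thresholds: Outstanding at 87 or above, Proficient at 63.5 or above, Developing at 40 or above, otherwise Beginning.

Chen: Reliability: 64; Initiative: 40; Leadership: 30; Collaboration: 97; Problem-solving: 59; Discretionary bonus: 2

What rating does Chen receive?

Developing

Leadership score 30 < 40: minimum not met.
Weighted total:
  Reliability 64 × 0.06 = 3.84
  Initiative 40 × 0.16 = 6.4
  Leadership 30 × 0.08 = 2.4
  Collaboration 97 × 0.41 = 39.77
  Problem-solving 59 × 0.29 = 17.11
Sum = 69.52
Discretionary bonus: 69.52 + 2 = 71.52
71.52 would be Proficient; cap at Developing applies → Developing.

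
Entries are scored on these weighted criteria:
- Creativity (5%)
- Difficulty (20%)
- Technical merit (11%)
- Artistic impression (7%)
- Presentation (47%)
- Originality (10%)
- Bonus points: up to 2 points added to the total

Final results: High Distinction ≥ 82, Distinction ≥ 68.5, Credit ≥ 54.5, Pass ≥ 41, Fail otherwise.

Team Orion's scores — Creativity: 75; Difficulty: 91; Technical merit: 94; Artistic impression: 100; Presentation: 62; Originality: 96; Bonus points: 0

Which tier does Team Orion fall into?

Distinction

Weighted total:
  Creativity 75 × 0.05 = 3.75
  Difficulty 91 × 0.2 = 18.2
  Technical merit 94 × 0.11 = 10.34
  Artistic impression 100 × 0.07 = 7
  Presentation 62 × 0.47 = 29.14
  Originality 96 × 0.1 = 9.6
Sum = 78.03
Bonus points: 78.03 + 0 = 78.03
78.03 is ≥ 68.5 and < 82 → Distinction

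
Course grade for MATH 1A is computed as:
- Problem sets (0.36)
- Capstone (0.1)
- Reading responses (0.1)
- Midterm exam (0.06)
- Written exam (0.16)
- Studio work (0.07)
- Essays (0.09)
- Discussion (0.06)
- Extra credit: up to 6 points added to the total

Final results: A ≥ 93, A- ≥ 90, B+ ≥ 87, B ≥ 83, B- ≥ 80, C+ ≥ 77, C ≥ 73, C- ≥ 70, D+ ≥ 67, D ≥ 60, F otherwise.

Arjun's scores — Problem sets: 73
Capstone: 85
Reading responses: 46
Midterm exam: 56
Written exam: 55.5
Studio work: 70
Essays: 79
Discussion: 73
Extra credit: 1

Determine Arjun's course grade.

D+

Weighted total:
  Problem sets 73 × 0.36 = 26.28
  Capstone 85 × 0.1 = 8.5
  Reading responses 46 × 0.1 = 4.6
  Midterm exam 56 × 0.06 = 3.36
  Written exam 55.5 × 0.16 = 8.88
  Studio work 70 × 0.07 = 4.9
  Essays 79 × 0.09 = 7.11
  Discussion 73 × 0.06 = 4.38
Sum = 68.01
Extra credit: 68.01 + 1 = 69.01
69.01 is ≥ 67 and < 70 → D+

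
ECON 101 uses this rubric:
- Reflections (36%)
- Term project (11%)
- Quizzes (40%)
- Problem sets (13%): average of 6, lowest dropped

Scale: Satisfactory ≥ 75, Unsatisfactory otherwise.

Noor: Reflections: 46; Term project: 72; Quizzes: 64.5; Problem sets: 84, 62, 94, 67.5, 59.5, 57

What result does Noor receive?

Problem sets: drop 57 → average of remaining 5 = 367/5 = 73.4
Weighted total:
  Reflections 46 × 0.36 = 16.56
  Term project 72 × 0.11 = 7.92
  Quizzes 64.5 × 0.4 = 25.8
  Problem sets 73.4 × 0.13 = 9.542
Sum = 59.822
59.822 < 75 → Unsatisfactory

Unsatisfactory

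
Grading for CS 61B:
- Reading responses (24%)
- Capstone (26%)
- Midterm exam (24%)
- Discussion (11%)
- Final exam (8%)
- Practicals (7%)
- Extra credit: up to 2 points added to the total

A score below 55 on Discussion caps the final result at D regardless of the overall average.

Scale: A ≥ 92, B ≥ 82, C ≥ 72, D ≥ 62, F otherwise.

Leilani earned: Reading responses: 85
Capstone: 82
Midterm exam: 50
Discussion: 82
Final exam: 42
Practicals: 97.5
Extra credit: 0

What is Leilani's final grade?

C

Discussion score 82 ≥ 55: minimum met.
Weighted total:
  Reading responses 85 × 0.24 = 20.4
  Capstone 82 × 0.26 = 21.32
  Midterm exam 50 × 0.24 = 12
  Discussion 82 × 0.11 = 9.02
  Final exam 42 × 0.08 = 3.36
  Practicals 97.5 × 0.07 = 6.825
Sum = 72.925
Extra credit: 72.925 + 0 = 72.925
72.925 is ≥ 72 and < 82 → C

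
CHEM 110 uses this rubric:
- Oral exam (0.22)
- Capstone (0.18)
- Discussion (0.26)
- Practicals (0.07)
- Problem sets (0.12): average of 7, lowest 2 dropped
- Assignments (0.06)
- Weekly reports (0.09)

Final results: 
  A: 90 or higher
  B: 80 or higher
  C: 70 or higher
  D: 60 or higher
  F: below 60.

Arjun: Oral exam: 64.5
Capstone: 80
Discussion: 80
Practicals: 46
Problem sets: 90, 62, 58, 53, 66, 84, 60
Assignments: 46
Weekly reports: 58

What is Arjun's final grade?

Problem sets: drop 53, 58 → average of remaining 5 = 362/5 = 72.4
Weighted total:
  Oral exam 64.5 × 0.22 = 14.19
  Capstone 80 × 0.18 = 14.4
  Discussion 80 × 0.26 = 20.8
  Practicals 46 × 0.07 = 3.22
  Problem sets 72.4 × 0.12 = 8.688
  Assignments 46 × 0.06 = 2.76
  Weekly reports 58 × 0.09 = 5.22
Sum = 69.278
69.278 is ≥ 60 and < 70 → D

D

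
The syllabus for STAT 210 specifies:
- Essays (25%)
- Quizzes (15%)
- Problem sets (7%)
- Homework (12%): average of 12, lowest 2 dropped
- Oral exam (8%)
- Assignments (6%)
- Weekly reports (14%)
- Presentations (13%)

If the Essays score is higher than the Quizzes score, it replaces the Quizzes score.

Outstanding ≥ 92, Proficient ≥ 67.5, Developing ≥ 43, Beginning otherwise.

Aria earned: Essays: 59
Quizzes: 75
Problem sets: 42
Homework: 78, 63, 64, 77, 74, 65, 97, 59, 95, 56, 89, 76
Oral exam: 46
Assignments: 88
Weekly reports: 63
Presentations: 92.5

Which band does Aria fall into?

Homework: drop 56, 59 → average of remaining 10 = 778/10 = 77.8
Essays (59) ≤ Quizzes (75), so Quizzes stays at 75.
Weighted total:
  Essays 59 × 0.25 = 14.75
  Quizzes 75 × 0.15 = 11.25
  Problem sets 42 × 0.07 = 2.94
  Homework 77.8 × 0.12 = 9.336
  Oral exam 46 × 0.08 = 3.68
  Assignments 88 × 0.06 = 5.28
  Weekly reports 63 × 0.14 = 8.82
  Presentations 92.5 × 0.13 = 12.025
Sum = 68.081
68.081 is ≥ 67.5 and < 92 → Proficient

Proficient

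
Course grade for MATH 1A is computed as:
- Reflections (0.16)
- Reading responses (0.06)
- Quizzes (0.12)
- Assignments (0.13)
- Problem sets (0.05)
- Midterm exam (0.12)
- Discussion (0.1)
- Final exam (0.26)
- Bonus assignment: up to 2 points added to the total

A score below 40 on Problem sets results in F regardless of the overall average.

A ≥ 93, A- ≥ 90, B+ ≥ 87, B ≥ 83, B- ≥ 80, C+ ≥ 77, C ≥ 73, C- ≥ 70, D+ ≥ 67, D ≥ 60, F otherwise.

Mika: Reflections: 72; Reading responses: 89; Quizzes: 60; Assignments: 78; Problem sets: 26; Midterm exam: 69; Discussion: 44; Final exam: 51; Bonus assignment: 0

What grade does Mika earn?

F

Problem sets score 26 < 40: minimum not met.
Weighted total:
  Reflections 72 × 0.16 = 11.52
  Reading responses 89 × 0.06 = 5.34
  Quizzes 60 × 0.12 = 7.2
  Assignments 78 × 0.13 = 10.14
  Problem sets 26 × 0.05 = 1.3
  Midterm exam 69 × 0.12 = 8.28
  Discussion 44 × 0.1 = 4.4
  Final exam 51 × 0.26 = 13.26
Sum = 61.44
Bonus assignment: 61.44 + 0 = 61.44
Because the Problem sets minimum was not met, the result is F.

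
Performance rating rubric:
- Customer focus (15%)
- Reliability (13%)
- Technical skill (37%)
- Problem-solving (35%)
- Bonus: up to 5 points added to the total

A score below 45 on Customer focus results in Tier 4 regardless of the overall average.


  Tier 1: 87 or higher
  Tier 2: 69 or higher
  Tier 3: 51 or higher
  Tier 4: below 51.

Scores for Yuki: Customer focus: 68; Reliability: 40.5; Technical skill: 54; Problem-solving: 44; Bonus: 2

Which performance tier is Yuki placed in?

Tier 3

Customer focus score 68 ≥ 45: minimum met.
Weighted total:
  Customer focus 68 × 0.15 = 10.2
  Reliability 40.5 × 0.13 = 5.265
  Technical skill 54 × 0.37 = 19.98
  Problem-solving 44 × 0.35 = 15.4
Sum = 50.845
Bonus: 50.845 + 2 = 52.845
52.845 is ≥ 51 and < 69 → Tier 3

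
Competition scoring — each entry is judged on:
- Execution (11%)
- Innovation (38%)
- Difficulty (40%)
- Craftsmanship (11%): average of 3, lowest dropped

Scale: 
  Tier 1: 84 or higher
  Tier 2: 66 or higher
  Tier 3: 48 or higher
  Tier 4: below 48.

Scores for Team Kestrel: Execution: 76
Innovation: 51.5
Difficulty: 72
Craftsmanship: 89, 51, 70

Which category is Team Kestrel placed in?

Craftsmanship: drop 51 → average of remaining 2 = 159/2 = 79.5
Weighted total:
  Execution 76 × 0.11 = 8.36
  Innovation 51.5 × 0.38 = 19.57
  Difficulty 72 × 0.4 = 28.8
  Craftsmanship 79.5 × 0.11 = 8.745
Sum = 65.475
65.475 is ≥ 48 and < 66 → Tier 3

Tier 3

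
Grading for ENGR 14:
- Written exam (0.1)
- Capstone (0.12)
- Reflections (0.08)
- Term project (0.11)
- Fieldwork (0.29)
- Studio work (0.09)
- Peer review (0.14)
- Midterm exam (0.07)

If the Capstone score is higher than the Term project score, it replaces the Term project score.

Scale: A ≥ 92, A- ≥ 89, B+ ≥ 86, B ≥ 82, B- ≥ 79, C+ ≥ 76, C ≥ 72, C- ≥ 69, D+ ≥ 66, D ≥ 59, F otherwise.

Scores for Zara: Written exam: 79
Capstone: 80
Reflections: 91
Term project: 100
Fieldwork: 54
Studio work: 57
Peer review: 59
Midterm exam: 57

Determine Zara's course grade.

Capstone (80) ≤ Term project (100), so Term project stays at 100.
Weighted total:
  Written exam 79 × 0.1 = 7.9
  Capstone 80 × 0.12 = 9.6
  Reflections 91 × 0.08 = 7.28
  Term project 100 × 0.11 = 11
  Fieldwork 54 × 0.29 = 15.66
  Studio work 57 × 0.09 = 5.13
  Peer review 59 × 0.14 = 8.26
  Midterm exam 57 × 0.07 = 3.99
Sum = 68.82
68.82 is ≥ 66 and < 69 → D+

D+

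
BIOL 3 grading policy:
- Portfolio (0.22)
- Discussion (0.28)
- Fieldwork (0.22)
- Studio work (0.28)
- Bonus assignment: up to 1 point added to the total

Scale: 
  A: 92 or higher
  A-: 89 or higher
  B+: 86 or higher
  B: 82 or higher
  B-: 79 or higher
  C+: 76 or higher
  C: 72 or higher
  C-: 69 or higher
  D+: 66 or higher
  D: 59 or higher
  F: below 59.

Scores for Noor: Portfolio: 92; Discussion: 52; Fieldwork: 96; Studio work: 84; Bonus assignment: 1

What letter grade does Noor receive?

B-

Weighted total:
  Portfolio 92 × 0.22 = 20.24
  Discussion 52 × 0.28 = 14.56
  Fieldwork 96 × 0.22 = 21.12
  Studio work 84 × 0.28 = 23.52
Sum = 79.44
Bonus assignment: 79.44 + 1 = 80.44
80.44 is ≥ 79 and < 82 → B-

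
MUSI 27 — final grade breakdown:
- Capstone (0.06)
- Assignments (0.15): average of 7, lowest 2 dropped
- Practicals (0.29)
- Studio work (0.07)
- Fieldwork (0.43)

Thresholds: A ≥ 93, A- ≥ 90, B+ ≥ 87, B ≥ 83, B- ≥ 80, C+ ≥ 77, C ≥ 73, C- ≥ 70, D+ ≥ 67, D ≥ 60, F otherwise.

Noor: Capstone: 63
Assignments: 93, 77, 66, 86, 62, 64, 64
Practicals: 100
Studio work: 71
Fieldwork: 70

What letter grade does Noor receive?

C+

Assignments: drop 62, 64 → average of remaining 5 = 386/5 = 77.2
Weighted total:
  Capstone 63 × 0.06 = 3.78
  Assignments 77.2 × 0.15 = 11.58
  Practicals 100 × 0.29 = 29
  Studio work 71 × 0.07 = 4.97
  Fieldwork 70 × 0.43 = 30.1
Sum = 79.43
79.43 is ≥ 77 and < 80 → C+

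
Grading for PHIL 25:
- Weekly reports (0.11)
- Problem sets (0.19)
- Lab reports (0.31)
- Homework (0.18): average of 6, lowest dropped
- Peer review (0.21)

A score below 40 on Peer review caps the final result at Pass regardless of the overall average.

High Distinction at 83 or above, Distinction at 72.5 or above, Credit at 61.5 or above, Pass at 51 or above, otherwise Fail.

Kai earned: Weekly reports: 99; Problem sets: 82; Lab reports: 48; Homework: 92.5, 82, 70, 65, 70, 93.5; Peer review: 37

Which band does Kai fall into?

Homework: drop 65 → average of remaining 5 = 408/5 = 81.6
Peer review score 37 < 40: minimum not met.
Weighted total:
  Weekly reports 99 × 0.11 = 10.89
  Problem sets 82 × 0.19 = 15.58
  Lab reports 48 × 0.31 = 14.88
  Homework 81.6 × 0.18 = 14.688
  Peer review 37 × 0.21 = 7.77
Sum = 63.808
63.808 would be Credit; cap at Pass applies → Pass.

Pass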